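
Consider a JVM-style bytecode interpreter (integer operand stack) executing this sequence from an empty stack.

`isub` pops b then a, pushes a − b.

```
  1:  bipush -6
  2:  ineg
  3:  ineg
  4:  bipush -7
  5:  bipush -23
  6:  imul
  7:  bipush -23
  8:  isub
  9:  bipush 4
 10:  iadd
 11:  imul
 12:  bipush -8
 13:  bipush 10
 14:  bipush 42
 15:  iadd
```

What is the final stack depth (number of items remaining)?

3

bipush -6  -> -6
ineg       -> 6
ineg       -> -6
bipush -7  -> -6 -7
bipush -23 -> -6 -7 -23
imul       -> -6 161
bipush -23 -> -6 161 -23
isub       -> -6 184
bipush 4   -> -6 184 4
iadd       -> -6 188
imul       -> -1128
bipush -8  -> -1128 -8
bipush 10  -> -1128 -8 10
bipush 42  -> -1128 -8 10 42
iadd       -> -1128 -8 52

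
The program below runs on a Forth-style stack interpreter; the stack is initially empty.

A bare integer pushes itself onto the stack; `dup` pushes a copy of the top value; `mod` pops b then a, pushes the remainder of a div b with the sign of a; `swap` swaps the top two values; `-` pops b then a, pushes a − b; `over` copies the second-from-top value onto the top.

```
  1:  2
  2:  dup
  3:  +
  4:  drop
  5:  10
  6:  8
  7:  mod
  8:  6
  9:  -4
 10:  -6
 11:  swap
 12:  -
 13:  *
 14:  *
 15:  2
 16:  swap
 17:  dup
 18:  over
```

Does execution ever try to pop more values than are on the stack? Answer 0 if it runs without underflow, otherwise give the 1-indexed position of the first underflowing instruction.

2    -> 2
dup  -> 2 2
+    -> 4
drop -> (empty)
10   -> 10
8    -> 10 8
mod  -> 2
6    -> 2 6
-4   -> 2 6 -4
-6   -> 2 6 -4 -6
swap -> 2 6 -6 -4
-    -> 2 6 -2
*    -> 2 -12
*    -> -24
2    -> -24 2
swap -> 2 -24
dup  -> 2 -24 -24
over -> 2 -24 -24 -24

0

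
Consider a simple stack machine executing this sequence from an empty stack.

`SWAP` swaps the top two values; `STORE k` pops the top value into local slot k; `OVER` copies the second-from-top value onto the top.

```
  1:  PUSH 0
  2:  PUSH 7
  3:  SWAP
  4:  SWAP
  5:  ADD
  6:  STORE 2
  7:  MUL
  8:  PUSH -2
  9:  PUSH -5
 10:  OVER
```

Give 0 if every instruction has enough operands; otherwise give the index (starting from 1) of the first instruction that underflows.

7

PUSH 0  : [0]
PUSH 7  : [0, 7]
SWAP    : [7, 0]
SWAP    : [0, 7]
ADD     : [7]
STORE 2 : []
MUL  — needs 2 operands, stack has 0 → underflow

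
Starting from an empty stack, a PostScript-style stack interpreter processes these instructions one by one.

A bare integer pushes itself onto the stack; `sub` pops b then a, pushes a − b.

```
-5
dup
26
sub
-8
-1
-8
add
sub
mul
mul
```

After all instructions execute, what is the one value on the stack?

155

-5  -> [-5]
dup -> [-5, -5]
26  -> [-5, -5, 26]
sub -> [-5, -31]
-8  -> [-5, -31, -8]
-1  -> [-5, -31, -8, -1]
-8  -> [-5, -31, -8, -1, -8]
add -> [-5, -31, -8, -9]
sub -> [-5, -31, 1]
mul -> [-5, -31]
mul -> [155]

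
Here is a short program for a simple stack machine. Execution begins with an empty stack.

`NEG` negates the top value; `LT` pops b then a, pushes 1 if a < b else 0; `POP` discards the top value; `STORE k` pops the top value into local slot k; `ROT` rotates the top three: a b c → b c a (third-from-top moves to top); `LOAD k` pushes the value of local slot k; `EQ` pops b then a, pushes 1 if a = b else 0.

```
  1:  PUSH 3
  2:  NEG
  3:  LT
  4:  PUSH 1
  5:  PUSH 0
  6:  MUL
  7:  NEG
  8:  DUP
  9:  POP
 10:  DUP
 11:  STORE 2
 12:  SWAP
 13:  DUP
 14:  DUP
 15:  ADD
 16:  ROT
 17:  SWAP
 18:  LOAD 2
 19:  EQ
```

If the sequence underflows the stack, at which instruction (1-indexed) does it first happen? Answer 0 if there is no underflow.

PUSH 3 → [3]
NEG    → [-3]
LT  — needs 2 operands, stack has 1 → underflow

3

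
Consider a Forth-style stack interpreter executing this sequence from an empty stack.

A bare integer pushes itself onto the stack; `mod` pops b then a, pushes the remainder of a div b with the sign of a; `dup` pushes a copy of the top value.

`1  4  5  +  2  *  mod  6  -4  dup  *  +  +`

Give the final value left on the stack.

1   -> 1
4   -> 1 4
5   -> 1 4 5
+   -> 1 9
2   -> 1 9 2
*   -> 1 18
mod -> 1
6   -> 1 6
-4  -> 1 6 -4
dup -> 1 6 -4 -4
*   -> 1 6 16
+   -> 1 22
+   -> 23

23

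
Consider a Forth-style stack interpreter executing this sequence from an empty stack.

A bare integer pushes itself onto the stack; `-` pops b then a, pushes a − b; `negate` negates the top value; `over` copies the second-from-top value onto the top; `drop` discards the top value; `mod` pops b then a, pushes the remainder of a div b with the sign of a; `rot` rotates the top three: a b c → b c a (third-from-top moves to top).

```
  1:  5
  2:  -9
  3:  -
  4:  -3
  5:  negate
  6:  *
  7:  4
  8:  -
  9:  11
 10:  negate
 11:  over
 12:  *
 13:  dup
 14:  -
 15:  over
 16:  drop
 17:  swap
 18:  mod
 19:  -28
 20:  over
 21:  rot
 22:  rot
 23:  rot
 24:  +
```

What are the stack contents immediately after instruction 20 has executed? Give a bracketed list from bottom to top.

[0, -28, 0]

5      : [5]
-9     : [5, -9]
-      : [14]
-3     : [14, -3]
negate : [14, 3]
*      : [42]
4      : [42, 4]
-      : [38]
11     : [38, 11]
negate : [38, -11]
over   : [38, -11, 38]
*      : [38, -418]
dup    : [38, -418, -418]
-      : [38, 0]
over   : [38, 0, 38]
drop   : [38, 0]
swap   : [0, 38]
mod    : [0]
-28    : [0, -28]
over   : [0, -28, 0]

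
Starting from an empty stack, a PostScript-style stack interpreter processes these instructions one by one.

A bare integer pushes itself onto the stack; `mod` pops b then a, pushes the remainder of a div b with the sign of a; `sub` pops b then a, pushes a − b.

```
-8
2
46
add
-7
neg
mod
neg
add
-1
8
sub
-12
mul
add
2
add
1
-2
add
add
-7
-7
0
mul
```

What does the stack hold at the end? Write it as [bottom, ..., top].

[95, -7, 0]

-8  -> [-8]
2   -> [-8, 2]
46  -> [-8, 2, 46]
add -> [-8, 48]
-7  -> [-8, 48, -7]
neg -> [-8, 48, 7]
mod -> [-8, 6]
neg -> [-8, -6]
add -> [-14]
-1  -> [-14, -1]
8   -> [-14, -1, 8]
sub -> [-14, -9]
-12 -> [-14, -9, -12]
mul -> [-14, 108]
add -> [94]
2   -> [94, 2]
add -> [96]
1   -> [96, 1]
-2  -> [96, 1, -2]
add -> [96, -1]
add -> [95]
-7  -> [95, -7]
-7  -> [95, -7, -7]
0   -> [95, -7, -7, 0]
mul -> [95, -7, 0]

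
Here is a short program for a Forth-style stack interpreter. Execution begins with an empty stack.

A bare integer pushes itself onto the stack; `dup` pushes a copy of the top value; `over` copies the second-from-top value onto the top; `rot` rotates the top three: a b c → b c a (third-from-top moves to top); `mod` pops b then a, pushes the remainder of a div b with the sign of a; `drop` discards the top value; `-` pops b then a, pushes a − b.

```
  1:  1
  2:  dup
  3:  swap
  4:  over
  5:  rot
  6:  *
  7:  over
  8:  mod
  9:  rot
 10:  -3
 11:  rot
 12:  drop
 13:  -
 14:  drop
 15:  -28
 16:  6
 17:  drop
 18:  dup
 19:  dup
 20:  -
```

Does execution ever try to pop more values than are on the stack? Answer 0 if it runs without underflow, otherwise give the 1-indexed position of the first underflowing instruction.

1    : [1]
dup  : [1, 1]
swap : [1, 1]
over : [1, 1, 1]
rot  : [1, 1, 1]
*    : [1, 1]
over : [1, 1, 1]
mod  : [1, 0]
rot  — needs 3 operands, stack has 2 → underflow

9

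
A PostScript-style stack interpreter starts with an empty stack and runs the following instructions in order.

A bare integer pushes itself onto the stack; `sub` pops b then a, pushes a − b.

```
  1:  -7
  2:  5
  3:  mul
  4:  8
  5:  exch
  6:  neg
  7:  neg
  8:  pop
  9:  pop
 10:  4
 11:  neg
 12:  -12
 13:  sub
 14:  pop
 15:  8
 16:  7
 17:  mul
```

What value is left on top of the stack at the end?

-7   : [-7]
5    : [-7, 5]
mul  : [-35]
8    : [-35, 8]
exch : [8, -35]
neg  : [8, 35]
neg  : [8, -35]
pop  : [8]
pop  : []
4    : [4]
neg  : [-4]
-12  : [-4, -12]
sub  : [8]
pop  : []
8    : [8]
7    : [8, 7]
mul  : [56]

56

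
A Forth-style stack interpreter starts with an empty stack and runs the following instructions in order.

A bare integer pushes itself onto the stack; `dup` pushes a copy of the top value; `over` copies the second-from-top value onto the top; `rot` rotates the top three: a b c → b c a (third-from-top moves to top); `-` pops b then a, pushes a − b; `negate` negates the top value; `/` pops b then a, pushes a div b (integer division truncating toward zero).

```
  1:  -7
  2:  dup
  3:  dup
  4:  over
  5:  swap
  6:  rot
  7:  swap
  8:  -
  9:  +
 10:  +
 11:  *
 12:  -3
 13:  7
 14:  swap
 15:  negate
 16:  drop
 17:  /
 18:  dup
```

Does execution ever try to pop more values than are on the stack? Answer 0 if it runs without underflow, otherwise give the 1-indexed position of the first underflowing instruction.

11

-7    [-7]
dup   [-7, -7]
dup   [-7, -7, -7]
over  [-7, -7, -7, -7]
swap  [-7, -7, -7, -7]
rot   [-7, -7, -7, -7]
swap  [-7, -7, -7, -7]
-     [-7, -7, 0]
+     [-7, -7]
+     [-14]
*  — needs 2 operands, stack has 1 → underflow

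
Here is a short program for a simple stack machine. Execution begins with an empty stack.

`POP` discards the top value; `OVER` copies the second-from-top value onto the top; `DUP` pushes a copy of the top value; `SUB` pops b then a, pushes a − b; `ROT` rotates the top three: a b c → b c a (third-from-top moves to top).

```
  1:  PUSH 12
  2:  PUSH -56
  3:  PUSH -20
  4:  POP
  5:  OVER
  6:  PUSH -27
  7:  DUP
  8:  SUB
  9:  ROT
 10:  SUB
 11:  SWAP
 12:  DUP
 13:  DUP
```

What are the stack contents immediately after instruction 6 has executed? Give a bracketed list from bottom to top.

PUSH 12  -> 12
PUSH -56 -> 12 -56
PUSH -20 -> 12 -56 -20
POP      -> 12 -56
OVER     -> 12 -56 12
PUSH -27 -> 12 -56 12 -27

[12, -56, 12, -27]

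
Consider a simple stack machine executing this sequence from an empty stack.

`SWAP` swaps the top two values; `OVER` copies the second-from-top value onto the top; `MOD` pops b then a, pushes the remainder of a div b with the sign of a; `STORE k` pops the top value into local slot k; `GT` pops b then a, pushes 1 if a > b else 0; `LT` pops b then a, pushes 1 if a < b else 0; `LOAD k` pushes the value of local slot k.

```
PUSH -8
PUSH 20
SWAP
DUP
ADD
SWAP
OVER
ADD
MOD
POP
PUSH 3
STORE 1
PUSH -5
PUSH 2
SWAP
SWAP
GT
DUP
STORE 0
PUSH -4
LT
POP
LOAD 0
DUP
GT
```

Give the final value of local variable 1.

PUSH -8  -8
PUSH 20  -8 20
SWAP     20 -8
DUP      20 -8 -8
ADD      20 -16
SWAP     -16 20
OVER     -16 20 -16
ADD      -16 4
MOD      0
POP      (empty)
PUSH 3   3
STORE 1  (empty)
PUSH -5  -5
PUSH 2   -5 2
SWAP     2 -5
SWAP     -5 2
GT       0
DUP      0 0
STORE 0  0
PUSH -4  0 -4
LT       0
POP      (empty)
LOAD 0   0
DUP      0 0
GT       0

3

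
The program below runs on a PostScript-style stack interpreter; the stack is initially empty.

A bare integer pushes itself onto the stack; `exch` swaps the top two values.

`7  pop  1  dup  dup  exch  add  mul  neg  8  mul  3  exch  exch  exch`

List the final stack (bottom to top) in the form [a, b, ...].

[3, -16]

7     7
pop   (empty)
1     1
dup   1 1
dup   1 1 1
exch  1 1 1
add   1 2
mul   2
neg   -2
8     -2 8
mul   -16
3     -16 3
exch  3 -16
exch  -16 3
exch  3 -16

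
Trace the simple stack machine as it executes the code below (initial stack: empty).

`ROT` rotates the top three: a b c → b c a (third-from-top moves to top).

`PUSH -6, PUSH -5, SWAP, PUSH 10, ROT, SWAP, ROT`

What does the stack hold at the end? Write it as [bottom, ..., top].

PUSH -6 -> [-6]
PUSH -5 -> [-6, -5]
SWAP    -> [-5, -6]
PUSH 10 -> [-5, -6, 10]
ROT     -> [-6, 10, -5]
SWAP    -> [-6, -5, 10]
ROT     -> [-5, 10, -6]

[-5, 10, -6]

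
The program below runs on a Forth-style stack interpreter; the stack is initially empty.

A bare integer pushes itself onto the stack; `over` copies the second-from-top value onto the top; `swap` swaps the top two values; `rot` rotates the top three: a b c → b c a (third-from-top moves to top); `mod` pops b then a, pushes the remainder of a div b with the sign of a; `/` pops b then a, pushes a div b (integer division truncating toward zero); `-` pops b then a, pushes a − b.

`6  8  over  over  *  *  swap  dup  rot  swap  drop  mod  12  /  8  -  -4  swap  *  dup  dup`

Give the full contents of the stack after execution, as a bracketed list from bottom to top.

6    → [6]
8    → [6, 8]
over → [6, 8, 6]
over → [6, 8, 6, 8]
*    → [6, 8, 48]
*    → [6, 384]
swap → [384, 6]
dup  → [384, 6, 6]
rot  → [6, 6, 384]
swap → [6, 384, 6]
drop → [6, 384]
mod  → [6]
12   → [6, 12]
/    → [0]
8    → [0, 8]
-    → [-8]
-4   → [-8, -4]
swap → [-4, -8]
*    → [32]
dup  → [32, 32]
dup  → [32, 32, 32]

[32, 32, 32]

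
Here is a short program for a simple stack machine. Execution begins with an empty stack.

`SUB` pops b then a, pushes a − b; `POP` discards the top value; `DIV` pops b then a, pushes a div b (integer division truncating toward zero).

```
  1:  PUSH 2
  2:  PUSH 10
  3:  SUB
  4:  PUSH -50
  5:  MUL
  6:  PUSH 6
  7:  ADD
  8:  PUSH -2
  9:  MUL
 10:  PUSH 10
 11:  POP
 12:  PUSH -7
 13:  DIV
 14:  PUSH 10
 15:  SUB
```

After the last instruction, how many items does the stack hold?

PUSH 2   -> [2]
PUSH 10  -> [2, 10]
SUB      -> [-8]
PUSH -50 -> [-8, -50]
MUL      -> [400]
PUSH 6   -> [400, 6]
ADD      -> [406]
PUSH -2  -> [406, -2]
MUL      -> [-812]
PUSH 10  -> [-812, 10]
POP      -> [-812]
PUSH -7  -> [-812, -7]
DIV      -> [116]
PUSH 10  -> [116, 10]
SUB      -> [106]

1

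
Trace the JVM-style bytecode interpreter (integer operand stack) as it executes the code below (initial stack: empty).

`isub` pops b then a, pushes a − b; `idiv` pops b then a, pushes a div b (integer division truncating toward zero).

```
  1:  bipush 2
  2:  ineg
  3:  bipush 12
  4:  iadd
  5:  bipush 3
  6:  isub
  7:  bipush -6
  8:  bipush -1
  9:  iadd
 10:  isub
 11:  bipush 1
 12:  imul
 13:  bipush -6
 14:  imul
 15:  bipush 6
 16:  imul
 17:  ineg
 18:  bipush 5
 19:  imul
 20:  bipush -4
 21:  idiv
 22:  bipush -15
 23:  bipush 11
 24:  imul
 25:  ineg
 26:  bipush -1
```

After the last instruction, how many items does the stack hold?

3

bipush 2   → 2
ineg       → -2
bipush 12  → -2 12
iadd       → 10
bipush 3   → 10 3
isub       → 7
bipush -6  → 7 -6
bipush -1  → 7 -6 -1
iadd       → 7 -7
isub       → 14
bipush 1   → 14 1
imul       → 14
bipush -6  → 14 -6
imul       → -84
bipush 6   → -84 6
imul       → -504
ineg       → 504
bipush 5   → 504 5
imul       → 2520
bipush -4  → 2520 -4
idiv       → -630
bipush -15 → -630 -15
bipush 11  → -630 -15 11
imul       → -630 -165
ineg       → -630 165
bipush -1  → -630 165 -1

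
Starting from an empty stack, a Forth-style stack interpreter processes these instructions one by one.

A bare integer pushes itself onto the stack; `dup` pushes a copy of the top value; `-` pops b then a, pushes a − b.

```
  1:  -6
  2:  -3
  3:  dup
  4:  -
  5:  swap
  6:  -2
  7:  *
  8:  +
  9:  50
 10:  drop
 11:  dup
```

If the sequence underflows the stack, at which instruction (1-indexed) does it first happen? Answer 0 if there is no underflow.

0

-6   -> -6
-3   -> -6 -3
dup  -> -6 -3 -3
-    -> -6 0
swap -> 0 -6
-2   -> 0 -6 -2
*    -> 0 12
+    -> 12
50   -> 12 50
drop -> 12
dup  -> 12 12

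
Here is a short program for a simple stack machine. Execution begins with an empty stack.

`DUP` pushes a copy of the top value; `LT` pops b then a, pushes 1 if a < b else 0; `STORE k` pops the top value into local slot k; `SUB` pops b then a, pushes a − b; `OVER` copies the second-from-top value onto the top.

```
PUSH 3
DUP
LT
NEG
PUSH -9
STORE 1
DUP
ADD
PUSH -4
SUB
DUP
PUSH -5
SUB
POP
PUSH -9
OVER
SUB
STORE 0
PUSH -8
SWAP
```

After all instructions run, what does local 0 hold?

-13

PUSH 3  → [3]
DUP     → [3, 3]
LT      → [0]
NEG     → [0]
PUSH -9 → [0, -9]
STORE 1 → [0]
DUP     → [0, 0]
ADD     → [0]
PUSH -4 → [0, -4]
SUB     → [4]
DUP     → [4, 4]
PUSH -5 → [4, 4, -5]
SUB     → [4, 9]
POP     → [4]
PUSH -9 → [4, -9]
OVER    → [4, -9, 4]
SUB     → [4, -13]
STORE 0 → [4]
PUSH -8 → [4, -8]
SWAP    → [-8, 4]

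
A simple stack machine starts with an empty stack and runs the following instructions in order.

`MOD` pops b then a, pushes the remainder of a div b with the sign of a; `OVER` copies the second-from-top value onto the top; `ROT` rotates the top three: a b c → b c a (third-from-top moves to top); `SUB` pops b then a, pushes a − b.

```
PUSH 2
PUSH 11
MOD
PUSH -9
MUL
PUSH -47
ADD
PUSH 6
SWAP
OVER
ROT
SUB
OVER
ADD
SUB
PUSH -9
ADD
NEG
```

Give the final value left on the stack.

PUSH 2    2
PUSH 11   2 11
MOD       2
PUSH -9   2 -9
MUL       -18
PUSH -47  -18 -47
ADD       -65
PUSH 6    -65 6
SWAP      6 -65
OVER      6 -65 6
ROT       -65 6 6
SUB       -65 0
OVER      -65 0 -65
ADD       -65 -65
SUB       0
PUSH -9   0 -9
ADD       -9
NEG       9

9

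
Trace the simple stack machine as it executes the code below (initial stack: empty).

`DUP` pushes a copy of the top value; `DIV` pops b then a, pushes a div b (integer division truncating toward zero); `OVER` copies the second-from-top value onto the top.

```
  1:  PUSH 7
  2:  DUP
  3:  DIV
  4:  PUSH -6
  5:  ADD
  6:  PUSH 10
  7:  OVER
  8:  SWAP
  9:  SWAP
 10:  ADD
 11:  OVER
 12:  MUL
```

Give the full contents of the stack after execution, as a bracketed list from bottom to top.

PUSH 7  → 7
DUP     → 7 7
DIV     → 1
PUSH -6 → 1 -6
ADD     → -5
PUSH 10 → -5 10
OVER    → -5 10 -5
SWAP    → -5 -5 10
SWAP    → -5 10 -5
ADD     → -5 5
OVER    → -5 5 -5
MUL     → -5 -25

[-5, -25]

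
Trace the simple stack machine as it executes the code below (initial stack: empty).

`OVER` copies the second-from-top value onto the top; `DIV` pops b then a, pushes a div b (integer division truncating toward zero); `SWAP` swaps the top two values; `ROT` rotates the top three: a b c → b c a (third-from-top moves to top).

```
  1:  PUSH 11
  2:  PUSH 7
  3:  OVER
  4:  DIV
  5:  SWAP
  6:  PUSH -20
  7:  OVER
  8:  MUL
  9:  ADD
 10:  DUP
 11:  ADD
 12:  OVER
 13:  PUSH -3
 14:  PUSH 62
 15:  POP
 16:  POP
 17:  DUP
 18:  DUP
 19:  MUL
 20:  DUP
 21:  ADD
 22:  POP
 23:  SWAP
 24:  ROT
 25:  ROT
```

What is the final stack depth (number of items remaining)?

3

PUSH 11  : [11]
PUSH 7   : [11, 7]
OVER     : [11, 7, 11]
DIV      : [11, 0]
SWAP     : [0, 11]
PUSH -20 : [0, 11, -20]
OVER     : [0, 11, -20, 11]
MUL      : [0, 11, -220]
ADD      : [0, -209]
DUP      : [0, -209, -209]
ADD      : [0, -418]
OVER     : [0, -418, 0]
PUSH -3  : [0, -418, 0, -3]
PUSH 62  : [0, -418, 0, -3, 62]
POP      : [0, -418, 0, -3]
POP      : [0, -418, 0]
DUP      : [0, -418, 0, 0]
DUP      : [0, -418, 0, 0, 0]
MUL      : [0, -418, 0, 0]
DUP      : [0, -418, 0, 0, 0]
ADD      : [0, -418, 0, 0]
POP      : [0, -418, 0]
SWAP     : [0, 0, -418]
ROT      : [0, -418, 0]
ROT      : [-418, 0, 0]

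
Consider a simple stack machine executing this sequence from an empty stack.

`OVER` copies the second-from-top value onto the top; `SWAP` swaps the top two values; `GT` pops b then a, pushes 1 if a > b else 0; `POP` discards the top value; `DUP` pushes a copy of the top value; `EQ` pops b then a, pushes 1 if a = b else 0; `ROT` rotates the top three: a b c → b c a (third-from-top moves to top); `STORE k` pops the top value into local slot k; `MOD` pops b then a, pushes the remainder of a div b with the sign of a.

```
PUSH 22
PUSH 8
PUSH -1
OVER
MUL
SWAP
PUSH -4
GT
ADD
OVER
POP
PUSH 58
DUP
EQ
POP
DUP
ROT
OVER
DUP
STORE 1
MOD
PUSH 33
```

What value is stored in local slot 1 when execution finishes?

-7

PUSH 22 → 22
PUSH 8  → 22 8
PUSH -1 → 22 8 -1
OVER    → 22 8 -1 8
MUL     → 22 8 -8
SWAP    → 22 -8 8
PUSH -4 → 22 -8 8 -4
GT      → 22 -8 1
ADD     → 22 -7
OVER    → 22 -7 22
POP     → 22 -7
PUSH 58 → 22 -7 58
DUP     → 22 -7 58 58
EQ      → 22 -7 1
POP     → 22 -7
DUP     → 22 -7 -7
ROT     → -7 -7 22
OVER    → -7 -7 22 -7
DUP     → -7 -7 22 -7 -7
STORE 1 → -7 -7 22 -7
MOD     → -7 -7 1
PUSH 33 → -7 -7 1 33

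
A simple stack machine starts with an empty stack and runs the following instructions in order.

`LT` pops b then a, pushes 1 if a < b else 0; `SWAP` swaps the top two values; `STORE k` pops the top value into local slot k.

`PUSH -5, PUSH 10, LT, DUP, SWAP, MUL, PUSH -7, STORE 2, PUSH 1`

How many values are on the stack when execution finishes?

PUSH -5  -5
PUSH 10  -5 10
LT       1
DUP      1 1
SWAP     1 1
MUL      1
PUSH -7  1 -7
STORE 2  1
PUSH 1   1 1

2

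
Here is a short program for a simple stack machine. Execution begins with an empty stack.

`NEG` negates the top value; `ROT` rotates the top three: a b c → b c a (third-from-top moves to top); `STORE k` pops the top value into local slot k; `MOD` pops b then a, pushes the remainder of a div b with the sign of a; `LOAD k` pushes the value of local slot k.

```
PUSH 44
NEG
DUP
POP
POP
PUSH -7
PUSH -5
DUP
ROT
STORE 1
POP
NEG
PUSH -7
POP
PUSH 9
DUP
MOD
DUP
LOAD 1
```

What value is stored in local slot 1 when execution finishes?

PUSH 44  44
NEG      -44
DUP      -44 -44
POP      -44
POP      (empty)
PUSH -7  -7
PUSH -5  -7 -5
DUP      -7 -5 -5
ROT      -5 -5 -7
STORE 1  -5 -5
POP      -5
NEG      5
PUSH -7  5 -7
POP      5
PUSH 9   5 9
DUP      5 9 9
MOD      5 0
DUP      5 0 0
LOAD 1   5 0 0 -7

-7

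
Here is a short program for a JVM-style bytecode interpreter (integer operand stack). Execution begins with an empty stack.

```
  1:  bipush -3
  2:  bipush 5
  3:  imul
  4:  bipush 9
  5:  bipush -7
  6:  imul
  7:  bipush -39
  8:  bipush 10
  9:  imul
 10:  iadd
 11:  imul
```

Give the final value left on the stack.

6795

bipush -3  -> [-3]
bipush 5   -> [-3, 5]
imul       -> [-15]
bipush 9   -> [-15, 9]
bipush -7  -> [-15, 9, -7]
imul       -> [-15, -63]
bipush -39 -> [-15, -63, -39]
bipush 10  -> [-15, -63, -39, 10]
imul       -> [-15, -63, -390]
iadd       -> [-15, -453]
imul       -> [6795]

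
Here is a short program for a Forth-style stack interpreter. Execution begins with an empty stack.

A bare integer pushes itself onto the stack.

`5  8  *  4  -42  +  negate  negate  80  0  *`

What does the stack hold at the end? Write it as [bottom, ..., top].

5      -> 5
8      -> 5 8
*      -> 40
4      -> 40 4
-42    -> 40 4 -42
+      -> 40 -38
negate -> 40 38
negate -> 40 -38
80     -> 40 -38 80
0      -> 40 -38 80 0
*      -> 40 -38 0

[40, -38, 0]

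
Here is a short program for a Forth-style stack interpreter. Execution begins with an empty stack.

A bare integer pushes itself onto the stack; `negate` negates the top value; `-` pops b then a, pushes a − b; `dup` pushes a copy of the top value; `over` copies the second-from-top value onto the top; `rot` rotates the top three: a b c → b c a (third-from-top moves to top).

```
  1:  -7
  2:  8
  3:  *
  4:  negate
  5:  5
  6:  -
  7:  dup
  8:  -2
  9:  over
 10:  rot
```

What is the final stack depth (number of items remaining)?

-7     -> [-7]
8      -> [-7, 8]
*      -> [-56]
negate -> [56]
5      -> [56, 5]
-      -> [51]
dup    -> [51, 51]
-2     -> [51, 51, -2]
over   -> [51, 51, -2, 51]
rot    -> [51, -2, 51, 51]

4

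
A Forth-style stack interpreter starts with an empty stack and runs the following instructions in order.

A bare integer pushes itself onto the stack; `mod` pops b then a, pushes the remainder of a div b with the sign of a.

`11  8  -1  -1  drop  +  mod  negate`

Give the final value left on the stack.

11     : 11
8      : 11 8
-1     : 11 8 -1
-1     : 11 8 -1 -1
drop   : 11 8 -1
+      : 11 7
mod    : 4
negate : -4

-4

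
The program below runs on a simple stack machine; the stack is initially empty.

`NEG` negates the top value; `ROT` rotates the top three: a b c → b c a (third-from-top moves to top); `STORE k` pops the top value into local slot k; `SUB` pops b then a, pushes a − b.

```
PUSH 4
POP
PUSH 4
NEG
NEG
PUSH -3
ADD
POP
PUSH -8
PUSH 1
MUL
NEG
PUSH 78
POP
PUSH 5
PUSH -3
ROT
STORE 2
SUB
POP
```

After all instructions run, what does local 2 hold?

8

PUSH 4   4
POP      (empty)
PUSH 4   4
NEG      -4
NEG      4
PUSH -3  4 -3
ADD      1
POP      (empty)
PUSH -8  -8
PUSH 1   -8 1
MUL      -8
NEG      8
PUSH 78  8 78
POP      8
PUSH 5   8 5
PUSH -3  8 5 -3
ROT      5 -3 8
STORE 2  5 -3
SUB      8
POP      (empty)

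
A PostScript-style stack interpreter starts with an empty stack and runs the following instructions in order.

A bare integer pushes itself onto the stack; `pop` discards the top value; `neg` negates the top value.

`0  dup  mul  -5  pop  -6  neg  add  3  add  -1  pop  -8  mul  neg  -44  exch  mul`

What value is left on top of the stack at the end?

0     [0]
dup   [0, 0]
mul   [0]
-5    [0, -5]
pop   [0]
-6    [0, -6]
neg   [0, 6]
add   [6]
3     [6, 3]
add   [9]
-1    [9, -1]
pop   [9]
-8    [9, -8]
mul   [-72]
neg   [72]
-44   [72, -44]
exch  [-44, 72]
mul   [-3168]

-3168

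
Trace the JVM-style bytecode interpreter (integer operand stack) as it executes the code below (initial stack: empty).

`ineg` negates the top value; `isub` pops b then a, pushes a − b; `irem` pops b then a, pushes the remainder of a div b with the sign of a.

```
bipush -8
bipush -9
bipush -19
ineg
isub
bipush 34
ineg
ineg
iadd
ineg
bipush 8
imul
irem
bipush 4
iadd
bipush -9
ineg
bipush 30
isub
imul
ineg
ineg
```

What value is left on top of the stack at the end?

84

bipush -8   [-8]
bipush -9   [-8, -9]
bipush -19  [-8, -9, -19]
ineg        [-8, -9, 19]
isub        [-8, -28]
bipush 34   [-8, -28, 34]
ineg        [-8, -28, -34]
ineg        [-8, -28, 34]
iadd        [-8, 6]
ineg        [-8, -6]
bipush 8    [-8, -6, 8]
imul        [-8, -48]
irem        [-8]
bipush 4    [-8, 4]
iadd        [-4]
bipush -9   [-4, -9]
ineg        [-4, 9]
bipush 30   [-4, 9, 30]
isub        [-4, -21]
imul        [84]
ineg        [-84]
ineg        [84]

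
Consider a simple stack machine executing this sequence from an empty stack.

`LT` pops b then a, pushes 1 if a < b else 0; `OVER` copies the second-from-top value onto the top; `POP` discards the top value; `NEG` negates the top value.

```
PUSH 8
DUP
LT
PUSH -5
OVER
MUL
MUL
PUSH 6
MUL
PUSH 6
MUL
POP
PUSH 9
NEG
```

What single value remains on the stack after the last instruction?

-9

PUSH 8   [8]
DUP      [8, 8]
LT       [0]
PUSH -5  [0, -5]
OVER     [0, -5, 0]
MUL      [0, 0]
MUL      [0]
PUSH 6   [0, 6]
MUL      [0]
PUSH 6   [0, 6]
MUL      [0]
POP      []
PUSH 9   [9]
NEG      [-9]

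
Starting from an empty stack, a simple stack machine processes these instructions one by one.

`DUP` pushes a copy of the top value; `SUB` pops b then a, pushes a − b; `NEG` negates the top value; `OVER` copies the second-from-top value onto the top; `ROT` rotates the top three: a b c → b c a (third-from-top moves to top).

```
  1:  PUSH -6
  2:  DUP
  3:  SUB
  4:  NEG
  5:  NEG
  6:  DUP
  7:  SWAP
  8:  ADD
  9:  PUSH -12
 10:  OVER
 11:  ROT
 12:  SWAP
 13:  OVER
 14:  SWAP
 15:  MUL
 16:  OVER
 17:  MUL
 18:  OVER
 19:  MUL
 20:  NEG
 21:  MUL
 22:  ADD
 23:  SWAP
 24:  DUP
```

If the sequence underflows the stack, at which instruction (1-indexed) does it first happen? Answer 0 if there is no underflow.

PUSH -6  -> -6
DUP      -> -6 -6
SUB      -> 0
NEG      -> 0
NEG      -> 0
DUP      -> 0 0
SWAP     -> 0 0
ADD      -> 0
PUSH -12 -> 0 -12
OVER     -> 0 -12 0
ROT      -> -12 0 0
SWAP     -> -12 0 0
OVER     -> -12 0 0 0
SWAP     -> -12 0 0 0
MUL      -> -12 0 0
OVER     -> -12 0 0 0
MUL      -> -12 0 0
OVER     -> -12 0 0 0
MUL      -> -12 0 0
NEG      -> -12 0 0
MUL      -> -12 0
ADD      -> -12
SWAP  — needs 2 operands, stack has 1 → underflow

23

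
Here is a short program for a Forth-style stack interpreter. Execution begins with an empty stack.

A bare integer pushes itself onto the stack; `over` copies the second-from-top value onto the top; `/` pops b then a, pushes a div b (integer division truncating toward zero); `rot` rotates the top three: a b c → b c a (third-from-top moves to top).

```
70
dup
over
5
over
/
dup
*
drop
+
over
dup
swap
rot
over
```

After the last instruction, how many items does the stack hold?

70   : 70
dup  : 70 70
over : 70 70 70
5    : 70 70 70 5
over : 70 70 70 5 70
/    : 70 70 70 0
dup  : 70 70 70 0 0
*    : 70 70 70 0
drop : 70 70 70
+    : 70 140
over : 70 140 70
dup  : 70 140 70 70
swap : 70 140 70 70
rot  : 70 70 70 140
over : 70 70 70 140 70

5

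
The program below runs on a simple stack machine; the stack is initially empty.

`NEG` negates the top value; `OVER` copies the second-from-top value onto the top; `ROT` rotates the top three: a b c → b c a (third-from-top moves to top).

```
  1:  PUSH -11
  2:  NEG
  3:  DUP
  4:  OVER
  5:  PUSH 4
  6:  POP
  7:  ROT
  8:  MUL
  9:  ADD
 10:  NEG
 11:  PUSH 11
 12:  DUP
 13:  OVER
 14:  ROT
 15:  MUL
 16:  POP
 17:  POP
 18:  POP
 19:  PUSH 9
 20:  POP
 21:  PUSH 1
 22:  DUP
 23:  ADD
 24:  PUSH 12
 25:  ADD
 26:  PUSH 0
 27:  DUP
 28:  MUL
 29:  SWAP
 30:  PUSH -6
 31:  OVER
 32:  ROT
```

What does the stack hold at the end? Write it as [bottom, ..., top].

PUSH -11  -11
NEG       11
DUP       11 11
OVER      11 11 11
PUSH 4    11 11 11 4
POP       11 11 11
ROT       11 11 11
MUL       11 121
ADD       132
NEG       -132
PUSH 11   -132 11
DUP       -132 11 11
OVER      -132 11 11 11
ROT       -132 11 11 11
MUL       -132 11 121
POP       -132 11
POP       -132
POP       (empty)
PUSH 9    9
POP       (empty)
PUSH 1    1
DUP       1 1
ADD       2
PUSH 12   2 12
ADD       14
PUSH 0    14 0
DUP       14 0 0
MUL       14 0
SWAP      0 14
PUSH -6   0 14 -6
OVER      0 14 -6 14
ROT       0 -6 14 14

[0, -6, 14, 14]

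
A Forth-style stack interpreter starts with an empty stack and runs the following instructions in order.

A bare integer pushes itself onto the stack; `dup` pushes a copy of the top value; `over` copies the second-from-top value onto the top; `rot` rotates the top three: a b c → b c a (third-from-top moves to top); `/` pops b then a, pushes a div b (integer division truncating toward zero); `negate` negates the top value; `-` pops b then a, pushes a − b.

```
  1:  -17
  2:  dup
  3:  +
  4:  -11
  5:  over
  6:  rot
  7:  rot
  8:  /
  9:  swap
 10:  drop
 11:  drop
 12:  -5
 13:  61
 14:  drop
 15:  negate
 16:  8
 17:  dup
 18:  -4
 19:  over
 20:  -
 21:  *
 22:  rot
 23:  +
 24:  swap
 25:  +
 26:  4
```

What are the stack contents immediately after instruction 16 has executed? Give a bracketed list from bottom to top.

-17    : [-17]
dup    : [-17, -17]
+      : [-34]
-11    : [-34, -11]
over   : [-34, -11, -34]
rot    : [-11, -34, -34]
rot    : [-34, -34, -11]
/      : [-34, 3]
swap   : [3, -34]
drop   : [3]
drop   : []
-5     : [-5]
61     : [-5, 61]
drop   : [-5]
negate : [5]
8      : [5, 8]

[5, 8]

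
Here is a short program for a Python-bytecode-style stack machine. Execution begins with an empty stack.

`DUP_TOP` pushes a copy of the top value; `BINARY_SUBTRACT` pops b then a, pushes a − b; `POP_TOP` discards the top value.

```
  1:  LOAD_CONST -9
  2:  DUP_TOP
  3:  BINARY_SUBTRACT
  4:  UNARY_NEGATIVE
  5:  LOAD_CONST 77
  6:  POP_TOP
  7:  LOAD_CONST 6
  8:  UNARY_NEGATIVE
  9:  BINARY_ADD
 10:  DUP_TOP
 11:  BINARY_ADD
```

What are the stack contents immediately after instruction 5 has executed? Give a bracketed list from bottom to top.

[0, 77]

LOAD_CONST -9   -> -9
DUP_TOP         -> -9 -9
BINARY_SUBTRACT -> 0
UNARY_NEGATIVE  -> 0
LOAD_CONST 77   -> 0 77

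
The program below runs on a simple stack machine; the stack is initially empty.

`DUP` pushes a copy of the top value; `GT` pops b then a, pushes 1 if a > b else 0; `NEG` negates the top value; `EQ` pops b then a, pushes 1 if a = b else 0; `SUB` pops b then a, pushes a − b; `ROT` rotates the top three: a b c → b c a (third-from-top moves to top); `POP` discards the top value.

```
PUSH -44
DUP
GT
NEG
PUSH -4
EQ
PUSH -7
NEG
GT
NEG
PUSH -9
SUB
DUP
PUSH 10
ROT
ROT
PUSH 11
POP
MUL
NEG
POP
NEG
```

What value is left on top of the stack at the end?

PUSH -44  -44
DUP       -44 -44
GT        0
NEG       0
PUSH -4   0 -4
EQ        0
PUSH -7   0 -7
NEG       0 7
GT        0
NEG       0
PUSH -9   0 -9
SUB       9
DUP       9 9
PUSH 10   9 9 10
ROT       9 10 9
ROT       10 9 9
PUSH 11   10 9 9 11
POP       10 9 9
MUL       10 81
NEG       10 -81
POP       10
NEG       -10

-10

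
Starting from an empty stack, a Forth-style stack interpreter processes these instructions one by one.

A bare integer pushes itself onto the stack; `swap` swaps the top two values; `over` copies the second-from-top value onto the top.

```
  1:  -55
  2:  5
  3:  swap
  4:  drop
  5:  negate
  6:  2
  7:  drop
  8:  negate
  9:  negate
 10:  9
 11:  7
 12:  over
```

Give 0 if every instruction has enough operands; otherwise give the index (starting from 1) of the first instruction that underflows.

-55     -55
5       -55 5
swap    5 -55
drop    5
negate  -5
2       -5 2
drop    -5
negate  5
negate  -5
9       -5 9
7       -5 9 7
over    -5 9 7 9

0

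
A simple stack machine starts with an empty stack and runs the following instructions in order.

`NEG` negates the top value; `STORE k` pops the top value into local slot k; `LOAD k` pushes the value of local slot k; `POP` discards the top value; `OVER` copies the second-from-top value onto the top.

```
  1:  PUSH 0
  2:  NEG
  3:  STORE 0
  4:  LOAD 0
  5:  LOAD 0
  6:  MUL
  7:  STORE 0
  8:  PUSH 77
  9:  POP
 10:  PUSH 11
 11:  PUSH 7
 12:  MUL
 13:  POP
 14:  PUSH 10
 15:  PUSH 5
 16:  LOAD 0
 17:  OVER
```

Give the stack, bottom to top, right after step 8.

PUSH 0   0
NEG      0
STORE 0  (empty)
LOAD 0   0
LOAD 0   0 0
MUL      0
STORE 0  (empty)
PUSH 77  77

[77]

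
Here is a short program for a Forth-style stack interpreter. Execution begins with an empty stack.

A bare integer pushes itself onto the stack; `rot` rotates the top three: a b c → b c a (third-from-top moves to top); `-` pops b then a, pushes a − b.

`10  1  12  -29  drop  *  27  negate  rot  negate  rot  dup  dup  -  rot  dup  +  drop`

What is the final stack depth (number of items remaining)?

10      10
1       10 1
12      10 1 12
-29     10 1 12 -29
drop    10 1 12
*       10 12
27      10 12 27
negate  10 12 -27
rot     12 -27 10
negate  12 -27 -10
rot     -27 -10 12
dup     -27 -10 12 12
dup     -27 -10 12 12 12
-       -27 -10 12 0
rot     -27 12 0 -10
dup     -27 12 0 -10 -10
+       -27 12 0 -20
drop    -27 12 0

3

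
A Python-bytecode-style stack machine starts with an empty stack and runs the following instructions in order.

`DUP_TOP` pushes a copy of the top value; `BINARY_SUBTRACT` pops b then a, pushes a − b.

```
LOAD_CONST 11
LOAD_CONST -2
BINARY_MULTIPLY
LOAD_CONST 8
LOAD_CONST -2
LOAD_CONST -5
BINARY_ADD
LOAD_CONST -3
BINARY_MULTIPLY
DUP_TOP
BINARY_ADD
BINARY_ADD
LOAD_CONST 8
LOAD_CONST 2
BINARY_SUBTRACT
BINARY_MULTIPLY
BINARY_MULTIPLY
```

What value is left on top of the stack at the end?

LOAD_CONST 11    [11]
LOAD_CONST -2    [11, -2]
BINARY_MULTIPLY  [-22]
LOAD_CONST 8     [-22, 8]
LOAD_CONST -2    [-22, 8, -2]
LOAD_CONST -5    [-22, 8, -2, -5]
BINARY_ADD       [-22, 8, -7]
LOAD_CONST -3    [-22, 8, -7, -3]
BINARY_MULTIPLY  [-22, 8, 21]
DUP_TOP          [-22, 8, 21, 21]
BINARY_ADD       [-22, 8, 42]
BINARY_ADD       [-22, 50]
LOAD_CONST 8     [-22, 50, 8]
LOAD_CONST 2     [-22, 50, 8, 2]
BINARY_SUBTRACT  [-22, 50, 6]
BINARY_MULTIPLY  [-22, 300]
BINARY_MULTIPLY  [-6600]

-6600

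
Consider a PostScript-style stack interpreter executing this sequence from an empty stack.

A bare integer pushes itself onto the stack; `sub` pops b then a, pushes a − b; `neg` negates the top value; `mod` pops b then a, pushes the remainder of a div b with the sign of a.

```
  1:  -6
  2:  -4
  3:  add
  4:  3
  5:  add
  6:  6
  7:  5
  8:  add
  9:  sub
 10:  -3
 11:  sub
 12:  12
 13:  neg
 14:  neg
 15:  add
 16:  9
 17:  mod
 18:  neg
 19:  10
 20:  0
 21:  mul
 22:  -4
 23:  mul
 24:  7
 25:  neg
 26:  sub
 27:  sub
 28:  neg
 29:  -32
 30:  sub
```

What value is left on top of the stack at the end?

36

-6  : [-6]
-4  : [-6, -4]
add : [-10]
3   : [-10, 3]
add : [-7]
6   : [-7, 6]
5   : [-7, 6, 5]
add : [-7, 11]
sub : [-18]
-3  : [-18, -3]
sub : [-15]
12  : [-15, 12]
neg : [-15, -12]
neg : [-15, 12]
add : [-3]
9   : [-3, 9]
mod : [-3]
neg : [3]
10  : [3, 10]
0   : [3, 10, 0]
mul : [3, 0]
-4  : [3, 0, -4]
mul : [3, 0]
7   : [3, 0, 7]
neg : [3, 0, -7]
sub : [3, 7]
sub : [-4]
neg : [4]
-32 : [4, -32]
sub : [36]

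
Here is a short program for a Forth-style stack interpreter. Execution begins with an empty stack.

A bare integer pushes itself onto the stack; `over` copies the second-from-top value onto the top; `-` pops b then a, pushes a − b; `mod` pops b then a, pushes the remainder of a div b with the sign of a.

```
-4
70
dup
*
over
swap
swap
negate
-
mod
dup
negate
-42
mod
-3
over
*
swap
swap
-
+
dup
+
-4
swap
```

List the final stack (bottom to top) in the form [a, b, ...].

[-4, 24]

-4     -> -4
70     -> -4 70
dup    -> -4 70 70
*      -> -4 4900
over   -> -4 4900 -4
swap   -> -4 -4 4900
swap   -> -4 4900 -4
negate -> -4 4900 4
-      -> -4 4896
mod    -> -4
dup    -> -4 -4
negate -> -4 4
-42    -> -4 4 -42
mod    -> -4 4
-3     -> -4 4 -3
over   -> -4 4 -3 4
*      -> -4 4 -12
swap   -> -4 -12 4
swap   -> -4 4 -12
-      -> -4 16
+      -> 12
dup    -> 12 12
+      -> 24
-4     -> 24 -4
swap   -> -4 24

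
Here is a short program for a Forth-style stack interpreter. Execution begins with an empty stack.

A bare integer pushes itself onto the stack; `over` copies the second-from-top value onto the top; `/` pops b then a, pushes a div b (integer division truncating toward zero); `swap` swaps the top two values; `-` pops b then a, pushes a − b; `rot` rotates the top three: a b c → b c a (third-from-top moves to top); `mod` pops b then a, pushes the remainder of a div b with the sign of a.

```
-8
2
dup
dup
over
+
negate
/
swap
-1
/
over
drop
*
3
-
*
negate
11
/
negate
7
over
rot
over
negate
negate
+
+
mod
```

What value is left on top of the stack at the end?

-8     -> -8
2      -> -8 2
dup    -> -8 2 2
dup    -> -8 2 2 2
over   -> -8 2 2 2 2
+      -> -8 2 2 4
negate -> -8 2 2 -4
/      -> -8 2 0
swap   -> -8 0 2
-1     -> -8 0 2 -1
/      -> -8 0 -2
over   -> -8 0 -2 0
drop   -> -8 0 -2
*      -> -8 0
3      -> -8 0 3
-      -> -8 -3
*      -> 24
negate -> -24
11     -> -24 11
/      -> -2
negate -> 2
7      -> 2 7
over   -> 2 7 2
rot    -> 7 2 2
over   -> 7 2 2 2
negate -> 7 2 2 -2
negate -> 7 2 2 2
+      -> 7 2 4
+      -> 7 6
mod    -> 1

1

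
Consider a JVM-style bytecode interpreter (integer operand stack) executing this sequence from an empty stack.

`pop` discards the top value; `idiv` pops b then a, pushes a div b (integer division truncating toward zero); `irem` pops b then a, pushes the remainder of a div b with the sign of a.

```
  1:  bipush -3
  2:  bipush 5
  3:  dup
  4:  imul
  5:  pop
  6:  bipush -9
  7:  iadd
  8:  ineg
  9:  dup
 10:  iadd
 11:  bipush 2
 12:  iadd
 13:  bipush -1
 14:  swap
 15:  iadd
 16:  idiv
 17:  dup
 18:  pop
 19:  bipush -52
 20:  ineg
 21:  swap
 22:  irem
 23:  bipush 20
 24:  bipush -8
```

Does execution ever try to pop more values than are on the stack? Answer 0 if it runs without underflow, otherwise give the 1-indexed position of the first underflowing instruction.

bipush -3 : [-3]
bipush 5  : [-3, 5]
dup       : [-3, 5, 5]
imul      : [-3, 25]
pop       : [-3]
bipush -9 : [-3, -9]
iadd      : [-12]
ineg      : [12]
dup       : [12, 12]
iadd      : [24]
bipush 2  : [24, 2]
iadd      : [26]
bipush -1 : [26, -1]
swap      : [-1, 26]
iadd      : [25]
idiv  — needs 2 operands, stack has 1 → underflow

16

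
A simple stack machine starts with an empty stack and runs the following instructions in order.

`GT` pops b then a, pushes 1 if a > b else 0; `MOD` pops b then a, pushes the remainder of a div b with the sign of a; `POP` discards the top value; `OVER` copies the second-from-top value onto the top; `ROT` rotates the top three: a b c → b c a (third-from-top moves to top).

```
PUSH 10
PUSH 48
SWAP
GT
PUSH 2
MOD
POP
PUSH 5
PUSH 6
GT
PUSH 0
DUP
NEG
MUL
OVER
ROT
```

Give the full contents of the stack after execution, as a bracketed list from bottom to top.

[0, 0, 0]

PUSH 10 : 10
PUSH 48 : 10 48
SWAP    : 48 10
GT      : 1
PUSH 2  : 1 2
MOD     : 1
POP     : (empty)
PUSH 5  : 5
PUSH 6  : 5 6
GT      : 0
PUSH 0  : 0 0
DUP     : 0 0 0
NEG     : 0 0 0
MUL     : 0 0
OVER    : 0 0 0
ROT     : 0 0 0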